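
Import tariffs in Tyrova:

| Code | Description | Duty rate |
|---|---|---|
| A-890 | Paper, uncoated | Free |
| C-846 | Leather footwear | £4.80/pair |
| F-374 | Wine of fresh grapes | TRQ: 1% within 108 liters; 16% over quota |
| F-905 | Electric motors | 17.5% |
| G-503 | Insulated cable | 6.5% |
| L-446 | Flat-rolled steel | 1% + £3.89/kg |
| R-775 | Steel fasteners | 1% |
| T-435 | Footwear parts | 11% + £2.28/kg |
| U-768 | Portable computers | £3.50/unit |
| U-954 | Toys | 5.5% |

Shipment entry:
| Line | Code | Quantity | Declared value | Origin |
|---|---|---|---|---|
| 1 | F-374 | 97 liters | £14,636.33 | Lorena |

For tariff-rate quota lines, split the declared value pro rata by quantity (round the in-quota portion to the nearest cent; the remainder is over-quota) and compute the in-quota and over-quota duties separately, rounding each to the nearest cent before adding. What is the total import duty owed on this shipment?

£146.36

Line 1 (F-374, Lorena, 97 liters, £14,636.33):
Code F-374 is under a tariff-rate quota (threshold 108 liters). Quantity 97 liters is within the quota, so the in-quota rate 1% applies to the full value.
Duty = £14,636.33 × 1% = £146.36.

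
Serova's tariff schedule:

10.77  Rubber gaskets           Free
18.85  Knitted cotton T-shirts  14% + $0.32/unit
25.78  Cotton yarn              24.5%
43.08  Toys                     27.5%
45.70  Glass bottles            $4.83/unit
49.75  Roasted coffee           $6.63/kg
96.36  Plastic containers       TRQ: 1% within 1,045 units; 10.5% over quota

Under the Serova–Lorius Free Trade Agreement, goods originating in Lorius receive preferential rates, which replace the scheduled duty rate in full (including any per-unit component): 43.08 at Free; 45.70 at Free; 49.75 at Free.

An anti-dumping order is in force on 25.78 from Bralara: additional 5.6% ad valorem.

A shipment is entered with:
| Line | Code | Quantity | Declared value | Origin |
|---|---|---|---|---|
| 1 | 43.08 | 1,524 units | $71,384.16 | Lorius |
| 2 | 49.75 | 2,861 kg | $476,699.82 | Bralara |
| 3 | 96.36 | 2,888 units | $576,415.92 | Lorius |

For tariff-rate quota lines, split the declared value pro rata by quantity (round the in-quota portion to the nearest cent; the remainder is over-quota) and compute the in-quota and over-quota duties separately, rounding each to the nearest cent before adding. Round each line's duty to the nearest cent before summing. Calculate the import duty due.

Line 1 (43.08, Lorius, 1,524 units, $71,384.16):
Base rate for 43.08 is 27.5%.
Origin Lorius qualifies under the Serova–Lorius agreement and 43.08 is covered: preferential rate Free applies instead.
Duty = $71,384.16 × 0% = $0.00.
Line 2 (49.75, Bralara, 2,861 kg, $476,699.82):
Base rate for 49.75 is $6.63/kg.
49.75 has an FTA preferential rate, but origin Bralara is not Lorius; base rate stands.
Duty = 2,861 × $6.63 = $18,968.43.
Line 3 (96.36, Lorius, 2,888 units, $576,415.92):
Code 96.36 is under a tariff-rate quota (threshold 1,045 units). In-quota: 1,045 units at 1%; over-quota: 1,843 units at 10.5%.
Pro-rata value split: in-quota = $576,415.92 × 1,045/2,888 = $208,571.55; over-quota = $576,415.92 − $208,571.55 = $367,844.37.
In-quota duty = $208,571.55 × 1% = $2,085.72. Over-quota duty = $367,844.37 × 10.5% = $38,623.66.
Line duty = $2,085.72 + $38,623.66 = $40,709.38.
Total = $0.00 + $18,968.43 + $40,709.38 = $59,677.81.

$59,677.81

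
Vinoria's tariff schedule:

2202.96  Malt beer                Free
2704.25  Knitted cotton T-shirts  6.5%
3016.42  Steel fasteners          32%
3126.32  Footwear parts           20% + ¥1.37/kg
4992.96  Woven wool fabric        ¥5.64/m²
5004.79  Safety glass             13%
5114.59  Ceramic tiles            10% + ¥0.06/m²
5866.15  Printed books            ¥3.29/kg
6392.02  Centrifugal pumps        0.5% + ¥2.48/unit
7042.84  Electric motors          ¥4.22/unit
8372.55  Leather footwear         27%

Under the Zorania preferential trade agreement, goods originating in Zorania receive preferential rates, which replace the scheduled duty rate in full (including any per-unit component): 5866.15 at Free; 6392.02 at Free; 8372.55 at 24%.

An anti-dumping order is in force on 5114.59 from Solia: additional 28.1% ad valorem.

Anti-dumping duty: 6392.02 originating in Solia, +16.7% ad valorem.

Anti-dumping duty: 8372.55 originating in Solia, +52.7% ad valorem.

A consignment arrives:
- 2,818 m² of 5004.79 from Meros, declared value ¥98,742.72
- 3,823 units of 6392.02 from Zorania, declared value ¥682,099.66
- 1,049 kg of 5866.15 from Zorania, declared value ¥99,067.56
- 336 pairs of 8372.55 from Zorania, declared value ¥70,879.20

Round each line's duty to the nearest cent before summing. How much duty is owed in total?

¥29,847.56

Line 1 (5004.79, Meros, 2,818 m², ¥98,742.72):
Base rate for 5004.79 is 13%.
Duty = ¥98,742.72 × 13% = ¥12,836.55.
Line 2 (6392.02, Zorania, 3,823 units, ¥682,099.66):
Base rate for 6392.02 is 0.5% + ¥2.48/unit.
Origin Zorania qualifies under the Vinoria–Zorania agreement and 6392.02 is covered: preferential rate Free applies instead.
The additional-duty order on 6392.02 targets Solia, not Zorania; it does not apply.
Duty = ¥682,099.66 × 0% = ¥0.00.
Line 3 (5866.15, Zorania, 1,049 kg, ¥99,067.56):
Base rate for 5866.15 is ¥3.29/kg.
Origin Zorania qualifies under the Vinoria–Zorania agreement and 5866.15 is covered: preferential rate Free applies instead.
Duty = ¥99,067.56 × 0% = ¥0.00.
Line 4 (8372.55, Zorania, 336 pairs, ¥70,879.20):
Base rate for 8372.55 is 27%.
Origin Zorania qualifies under the Vinoria–Zorania agreement and 8372.55 is covered: preferential rate 24% applies instead.
The additional-duty order on 8372.55 targets Solia, not Zorania; it does not apply.
Duty = ¥70,879.20 × 24% = ¥17,011.01.
Total = ¥12,836.55 + ¥0.00 + ¥0.00 + ¥17,011.01 = ¥29,847.56.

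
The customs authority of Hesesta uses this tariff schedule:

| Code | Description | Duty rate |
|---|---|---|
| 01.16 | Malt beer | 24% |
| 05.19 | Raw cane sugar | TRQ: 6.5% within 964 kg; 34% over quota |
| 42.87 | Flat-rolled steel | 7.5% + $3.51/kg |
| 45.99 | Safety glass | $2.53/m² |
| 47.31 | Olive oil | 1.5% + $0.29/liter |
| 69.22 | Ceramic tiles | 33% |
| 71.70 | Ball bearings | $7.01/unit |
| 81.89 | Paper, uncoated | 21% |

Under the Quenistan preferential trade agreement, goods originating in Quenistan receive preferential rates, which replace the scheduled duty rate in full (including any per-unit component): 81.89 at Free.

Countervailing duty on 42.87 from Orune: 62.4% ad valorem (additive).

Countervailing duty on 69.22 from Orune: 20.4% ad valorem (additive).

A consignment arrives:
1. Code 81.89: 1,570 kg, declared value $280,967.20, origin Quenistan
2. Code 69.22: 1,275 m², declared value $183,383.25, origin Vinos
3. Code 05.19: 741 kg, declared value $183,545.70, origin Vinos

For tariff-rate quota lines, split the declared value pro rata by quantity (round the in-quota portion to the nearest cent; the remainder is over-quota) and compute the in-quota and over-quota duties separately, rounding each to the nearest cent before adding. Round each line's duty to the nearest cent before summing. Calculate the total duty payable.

$72,446.94

Line 1 (81.89, Quenistan, 1,570 kg, $280,967.20):
Base rate for 81.89 is 21%.
Origin Quenistan qualifies under the Hesesta–Quenistan agreement and 81.89 is covered: preferential rate Free applies instead.
Duty = $280,967.20 × 0% = $0.00.
Line 2 (69.22, Vinos, 1,275 m², $183,383.25):
Base rate for 69.22 is 33%.
The additional-duty order on 69.22 targets Orune, not Vinos; it does not apply.
Duty = $183,383.25 × 33% = $60,516.47.
Line 3 (05.19, Vinos, 741 kg, $183,545.70):
Code 05.19 is under a tariff-rate quota (threshold 964 kg). Quantity 741 kg is within the quota, so the in-quota rate 6.5% applies to the full value.
Duty = $183,545.70 × 6.5% = $11,930.47.
Total = $0.00 + $60,516.47 + $11,930.47 = $72,446.94.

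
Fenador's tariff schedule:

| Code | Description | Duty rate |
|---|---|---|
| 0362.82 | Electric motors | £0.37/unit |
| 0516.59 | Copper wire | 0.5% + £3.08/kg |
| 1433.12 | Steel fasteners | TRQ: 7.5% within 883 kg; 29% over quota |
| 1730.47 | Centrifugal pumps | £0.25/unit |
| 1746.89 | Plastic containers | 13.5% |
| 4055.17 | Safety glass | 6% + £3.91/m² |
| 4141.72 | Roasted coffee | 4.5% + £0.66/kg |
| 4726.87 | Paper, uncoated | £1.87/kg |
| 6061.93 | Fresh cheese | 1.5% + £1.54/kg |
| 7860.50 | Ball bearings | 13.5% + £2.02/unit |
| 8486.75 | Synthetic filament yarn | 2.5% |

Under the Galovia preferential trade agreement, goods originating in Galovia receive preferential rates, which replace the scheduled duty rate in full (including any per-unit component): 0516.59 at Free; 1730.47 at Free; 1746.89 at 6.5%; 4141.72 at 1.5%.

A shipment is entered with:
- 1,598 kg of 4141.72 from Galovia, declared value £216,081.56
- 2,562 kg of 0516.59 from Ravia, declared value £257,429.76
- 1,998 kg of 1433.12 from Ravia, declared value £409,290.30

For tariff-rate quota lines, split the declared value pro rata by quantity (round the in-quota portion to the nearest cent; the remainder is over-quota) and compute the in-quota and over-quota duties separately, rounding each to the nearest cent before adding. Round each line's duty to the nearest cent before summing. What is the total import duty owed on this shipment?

Line 1 (4141.72, Galovia, 1,598 kg, £216,081.56):
Base rate for 4141.72 is 4.5% + £0.66/kg.
Origin Galovia qualifies under the Fenador–Galovia agreement and 4141.72 is covered: preferential rate 1.5% applies instead.
Duty = £216,081.56 × 1.5% = £3,241.22.
Line 2 (0516.59, Ravia, 2,562 kg, £257,429.76):
Base rate for 0516.59 is 0.5% + £3.08/kg.
0516.59 has an FTA preferential rate, but origin Ravia is not Galovia; base rate stands.
Duty = £257,429.76 × 0.5% + 2,562 × £3.08 = £9,178.11.
Line 3 (1433.12, Ravia, 1,998 kg, £409,290.30):
Code 1433.12 is under a tariff-rate quota (threshold 883 kg). In-quota: 883 kg at 7.5%; over-quota: 1,115 kg at 29%.
Pro-rata value split: in-quota = £409,290.30 × 883/1,998 = £180,882.55; over-quota = £409,290.30 − £180,882.55 = £228,407.75.
In-quota duty = £180,882.55 × 7.5% = £13,566.19. Over-quota duty = £228,407.75 × 29% = £66,238.25.
Line duty = £13,566.19 + £66,238.25 = £79,804.44.
Total = £3,241.22 + £9,178.11 + £79,804.44 = £92,223.77.

£92,223.77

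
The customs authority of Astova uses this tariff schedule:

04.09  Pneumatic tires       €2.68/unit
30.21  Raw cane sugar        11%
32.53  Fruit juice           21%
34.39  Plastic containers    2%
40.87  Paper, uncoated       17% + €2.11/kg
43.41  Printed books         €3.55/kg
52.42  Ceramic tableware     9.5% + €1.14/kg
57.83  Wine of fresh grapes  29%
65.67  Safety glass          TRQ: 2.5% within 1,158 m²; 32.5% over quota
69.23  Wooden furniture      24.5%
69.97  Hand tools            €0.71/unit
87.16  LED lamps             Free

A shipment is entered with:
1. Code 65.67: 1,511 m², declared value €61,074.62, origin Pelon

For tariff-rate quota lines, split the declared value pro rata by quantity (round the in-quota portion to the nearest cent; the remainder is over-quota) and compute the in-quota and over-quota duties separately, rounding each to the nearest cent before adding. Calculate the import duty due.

€5,807.34

Line 1 (65.67, Pelon, 1,511 m², €61,074.62):
Code 65.67 is under a tariff-rate quota (threshold 1,158 m²). In-quota: 1,158 m² at 2.5%; over-quota: 353 m² at 32.5%.
Pro-rata value split: in-quota = €61,074.62 × 1,158/1,511 = €46,806.36; over-quota = €61,074.62 − €46,806.36 = €14,268.26.
In-quota duty = €46,806.36 × 2.5% = €1,170.16. Over-quota duty = €14,268.26 × 32.5% = €4,637.18.
Line duty = €1,170.16 + €4,637.18 = €5,807.34.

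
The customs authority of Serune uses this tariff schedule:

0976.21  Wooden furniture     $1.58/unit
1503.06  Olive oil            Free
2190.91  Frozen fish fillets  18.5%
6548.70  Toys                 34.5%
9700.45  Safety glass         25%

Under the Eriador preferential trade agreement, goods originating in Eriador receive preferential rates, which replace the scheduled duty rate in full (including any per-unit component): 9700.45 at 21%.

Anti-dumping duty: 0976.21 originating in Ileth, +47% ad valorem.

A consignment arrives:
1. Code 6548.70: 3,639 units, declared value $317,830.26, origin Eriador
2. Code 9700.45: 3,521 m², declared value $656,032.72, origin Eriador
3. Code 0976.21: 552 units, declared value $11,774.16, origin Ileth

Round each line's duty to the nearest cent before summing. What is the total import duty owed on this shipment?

$253,824.33

Line 1 (6548.70, Eriador, 3,639 units, $317,830.26):
Base rate for 6548.70 is 34.5%.
Origin Eriador is the FTA partner but 6548.70 is not on the preference list; base rate stands.
Duty = $317,830.26 × 34.5% = $109,651.44.
Line 2 (9700.45, Eriador, 3,521 m², $656,032.72):
Base rate for 9700.45 is 25%.
Origin Eriador qualifies under the Serune–Eriador agreement and 9700.45 is covered: preferential rate 21% applies instead.
Duty = $656,032.72 × 21% = $137,766.87.
Line 3 (0976.21, Ileth, 552 units, $11,774.16):
Base rate for 0976.21 is $1.58/unit.
Additional duty on 0976.21 from Ileth: +47% ad valorem. Applied ad valorem rate = 47%.
Duty = $11,774.16 × 47% + 552 × $1.58 = $6,406.02.
Total = $109,651.44 + $137,766.87 + $6,406.02 = $253,824.33.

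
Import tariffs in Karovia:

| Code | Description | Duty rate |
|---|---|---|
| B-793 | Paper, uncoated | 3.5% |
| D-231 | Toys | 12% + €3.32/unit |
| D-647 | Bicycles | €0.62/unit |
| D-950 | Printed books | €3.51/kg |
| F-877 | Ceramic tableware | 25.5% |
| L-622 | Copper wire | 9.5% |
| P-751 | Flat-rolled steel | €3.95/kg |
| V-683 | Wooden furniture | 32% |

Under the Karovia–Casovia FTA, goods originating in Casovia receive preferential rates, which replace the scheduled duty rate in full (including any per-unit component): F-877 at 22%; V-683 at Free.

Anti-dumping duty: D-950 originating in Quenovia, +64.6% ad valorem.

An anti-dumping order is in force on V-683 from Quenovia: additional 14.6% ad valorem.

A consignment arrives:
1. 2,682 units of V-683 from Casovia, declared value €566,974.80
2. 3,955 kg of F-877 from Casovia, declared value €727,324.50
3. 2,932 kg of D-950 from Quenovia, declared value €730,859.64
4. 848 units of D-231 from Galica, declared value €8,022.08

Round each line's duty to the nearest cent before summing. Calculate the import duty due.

Line 1 (V-683, Casovia, 2,682 units, €566,974.80):
Base rate for V-683 is 32%.
Origin Casovia qualifies under the Karovia–Casovia agreement and V-683 is covered: preferential rate Free applies instead.
The additional-duty order on V-683 targets Quenovia, not Casovia; it does not apply.
Duty = €566,974.80 × 0% = €0.00.
Line 2 (F-877, Casovia, 3,955 kg, €727,324.50):
Base rate for F-877 is 25.5%.
Origin Casovia qualifies under the Karovia–Casovia agreement and F-877 is covered: preferential rate 22% applies instead.
Duty = €727,324.50 × 22% = €160,011.39.
Line 3 (D-950, Quenovia, 2,932 kg, €730,859.64):
Base rate for D-950 is €3.51/kg.
Additional duty on D-950 from Quenovia: +64.6% ad valorem. Applied ad valorem rate = 64.6%.
Duty = €730,859.64 × 64.6% + 2,932 × €3.51 = €482,426.65.
Line 4 (D-231, Galica, 848 units, €8,022.08):
Base rate for D-231 is 12% + €3.32/unit.
Duty = €8,022.08 × 12% + 848 × €3.32 = €3,778.01.
Total = €0.00 + €160,011.39 + €482,426.65 + €3,778.01 = €646,216.05.

€646,216.05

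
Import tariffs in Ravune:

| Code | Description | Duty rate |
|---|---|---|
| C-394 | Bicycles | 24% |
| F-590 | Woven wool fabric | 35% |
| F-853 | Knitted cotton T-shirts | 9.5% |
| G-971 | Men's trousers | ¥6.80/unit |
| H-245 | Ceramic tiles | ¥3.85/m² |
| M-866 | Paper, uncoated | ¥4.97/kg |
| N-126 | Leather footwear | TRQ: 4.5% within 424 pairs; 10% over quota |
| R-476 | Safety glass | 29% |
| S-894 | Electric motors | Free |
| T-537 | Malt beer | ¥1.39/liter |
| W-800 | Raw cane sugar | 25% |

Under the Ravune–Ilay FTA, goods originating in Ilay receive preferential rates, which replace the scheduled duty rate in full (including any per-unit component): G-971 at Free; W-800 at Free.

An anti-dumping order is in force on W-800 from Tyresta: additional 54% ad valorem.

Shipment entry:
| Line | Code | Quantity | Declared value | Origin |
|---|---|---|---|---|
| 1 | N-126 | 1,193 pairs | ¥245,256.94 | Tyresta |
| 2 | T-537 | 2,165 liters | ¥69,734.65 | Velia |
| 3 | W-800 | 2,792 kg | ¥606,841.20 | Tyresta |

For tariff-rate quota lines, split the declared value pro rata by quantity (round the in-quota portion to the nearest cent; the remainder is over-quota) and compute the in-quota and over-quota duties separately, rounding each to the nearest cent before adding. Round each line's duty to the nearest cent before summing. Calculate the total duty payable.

Line 1 (N-126, Tyresta, 1,193 pairs, ¥245,256.94):
Code N-126 is under a tariff-rate quota (threshold 424 pairs). In-quota: 424 pairs at 4.5%; over-quota: 769 pairs at 10%.
Pro-rata value split: in-quota = ¥245,256.94 × 424/1,193 = ¥87,165.92; over-quota = ¥245,256.94 − ¥87,165.92 = ¥158,091.02.
In-quota duty = ¥87,165.92 × 4.5% = ¥3,922.47. Over-quota duty = ¥158,091.02 × 10% = ¥15,809.10.
Line duty = ¥3,922.47 + ¥15,809.10 = ¥19,731.57.
Line 2 (T-537, Velia, 2,165 liters, ¥69,734.65):
Base rate for T-537 is ¥1.39/liter.
Duty = 2,165 × ¥1.39 = ¥3,009.35.
Line 3 (W-800, Tyresta, 2,792 kg, ¥606,841.20):
Base rate for W-800 is 25%.
W-800 has an FTA preferential rate, but origin Tyresta is not Ilay; base rate stands.
Additional duty on W-800 from Tyresta: +54%. Applied ad valorem rate: 25% + 54% = 79%.
Duty = ¥606,841.20 × 79% = ¥479,404.55.
Total = ¥19,731.57 + ¥3,009.35 + ¥479,404.55 = ¥502,145.47.

¥502,145.47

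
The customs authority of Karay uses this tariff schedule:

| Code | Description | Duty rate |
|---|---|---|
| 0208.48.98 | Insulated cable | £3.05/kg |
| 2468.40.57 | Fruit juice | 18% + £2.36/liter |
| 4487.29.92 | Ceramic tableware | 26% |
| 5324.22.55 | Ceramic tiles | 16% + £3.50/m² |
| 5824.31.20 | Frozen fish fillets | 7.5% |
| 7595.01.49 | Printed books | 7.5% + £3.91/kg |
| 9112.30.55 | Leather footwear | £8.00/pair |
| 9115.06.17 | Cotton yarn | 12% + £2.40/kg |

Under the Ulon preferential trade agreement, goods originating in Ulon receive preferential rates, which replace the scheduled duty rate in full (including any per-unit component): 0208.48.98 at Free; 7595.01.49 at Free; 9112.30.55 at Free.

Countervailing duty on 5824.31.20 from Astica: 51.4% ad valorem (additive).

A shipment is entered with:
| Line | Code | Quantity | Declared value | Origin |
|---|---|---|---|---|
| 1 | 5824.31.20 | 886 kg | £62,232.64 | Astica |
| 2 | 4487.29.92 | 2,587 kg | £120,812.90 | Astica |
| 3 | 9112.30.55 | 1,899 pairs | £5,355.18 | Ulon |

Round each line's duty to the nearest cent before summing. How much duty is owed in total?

£68,066.37

Line 1 (5824.31.20, Astica, 886 kg, £62,232.64):
Base rate for 5824.31.20 is 7.5%.
Additional duty on 5824.31.20 from Astica: +51.4%. Applied ad valorem rate: 7.5% + 51.4% = 58.9%.
Duty = £62,232.64 × 58.9% = £36,655.02.
Line 2 (4487.29.92, Astica, 2,587 kg, £120,812.90):
Base rate for 4487.29.92 is 26%.
Duty = £120,812.90 × 26% = £31,411.35.
Line 3 (9112.30.55, Ulon, 1,899 pairs, £5,355.18):
Base rate for 9112.30.55 is £8.00/pair.
Origin Ulon qualifies under the Karay–Ulon agreement and 9112.30.55 is covered: preferential rate Free applies instead.
Duty = £5,355.18 × 0% = £0.00.
Total = £36,655.02 + £31,411.35 + £0.00 = £68,066.37.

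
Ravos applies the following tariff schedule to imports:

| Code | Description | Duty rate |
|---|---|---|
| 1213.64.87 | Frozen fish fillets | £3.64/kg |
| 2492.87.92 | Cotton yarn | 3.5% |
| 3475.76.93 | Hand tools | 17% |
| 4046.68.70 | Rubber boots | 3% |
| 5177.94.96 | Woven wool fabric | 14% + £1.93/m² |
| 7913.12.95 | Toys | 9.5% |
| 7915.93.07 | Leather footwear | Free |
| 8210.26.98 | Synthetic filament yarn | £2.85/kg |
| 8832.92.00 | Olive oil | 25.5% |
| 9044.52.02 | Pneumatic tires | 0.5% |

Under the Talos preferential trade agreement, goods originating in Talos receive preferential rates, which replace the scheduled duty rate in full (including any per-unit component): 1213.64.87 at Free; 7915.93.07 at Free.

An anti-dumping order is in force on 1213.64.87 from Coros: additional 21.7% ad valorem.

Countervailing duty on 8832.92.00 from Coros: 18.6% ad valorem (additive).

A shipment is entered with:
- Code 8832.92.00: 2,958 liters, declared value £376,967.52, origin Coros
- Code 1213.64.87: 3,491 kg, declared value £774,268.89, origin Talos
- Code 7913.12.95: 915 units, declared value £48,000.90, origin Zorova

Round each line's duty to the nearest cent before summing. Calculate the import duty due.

Line 1 (8832.92.00, Coros, 2,958 liters, £376,967.52):
Base rate for 8832.92.00 is 25.5%.
Additional duty on 8832.92.00 from Coros: +18.6%. Applied ad valorem rate: 25.5% + 18.6% = 44.1%.
Duty = £376,967.52 × 44.1% = £166,242.68.
Line 2 (1213.64.87, Talos, 3,491 kg, £774,268.89):
Base rate for 1213.64.87 is £3.64/kg.
Origin Talos qualifies under the Ravos–Talos agreement and 1213.64.87 is covered: preferential rate Free applies instead.
The additional-duty order on 1213.64.87 targets Coros, not Talos; it does not apply.
Duty = £774,268.89 × 0% = £0.00.
Line 3 (7913.12.95, Zorova, 915 units, £48,000.90):
Base rate for 7913.12.95 is 9.5%.
Duty = £48,000.90 × 9.5% = £4,560.09.
Total = £166,242.68 + £0.00 + £4,560.09 = £170,802.77.

£170,802.77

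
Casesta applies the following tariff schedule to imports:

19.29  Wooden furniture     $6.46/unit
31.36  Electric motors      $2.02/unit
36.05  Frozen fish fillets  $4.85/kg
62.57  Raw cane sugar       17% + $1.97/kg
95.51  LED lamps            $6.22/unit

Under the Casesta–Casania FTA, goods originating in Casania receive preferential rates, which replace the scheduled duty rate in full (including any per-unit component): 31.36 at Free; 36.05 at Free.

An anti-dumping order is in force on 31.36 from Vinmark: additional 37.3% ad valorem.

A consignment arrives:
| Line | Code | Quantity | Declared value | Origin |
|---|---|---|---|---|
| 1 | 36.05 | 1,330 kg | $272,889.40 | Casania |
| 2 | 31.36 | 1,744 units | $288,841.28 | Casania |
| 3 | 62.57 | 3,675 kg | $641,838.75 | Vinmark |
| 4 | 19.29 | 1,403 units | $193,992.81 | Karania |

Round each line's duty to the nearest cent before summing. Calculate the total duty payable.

Line 1 (36.05, Casania, 1,330 kg, $272,889.40):
Base rate for 36.05 is $4.85/kg.
Origin Casania qualifies under the Casesta–Casania agreement and 36.05 is covered: preferential rate Free applies instead.
Duty = $272,889.40 × 0% = $0.00.
Line 2 (31.36, Casania, 1,744 units, $288,841.28):
Base rate for 31.36 is $2.02/unit.
Origin Casania qualifies under the Casesta–Casania agreement and 31.36 is covered: preferential rate Free applies instead.
The additional-duty order on 31.36 targets Vinmark, not Casania; it does not apply.
Duty = $288,841.28 × 0% = $0.00.
Line 3 (62.57, Vinmark, 3,675 kg, $641,838.75):
Base rate for 62.57 is 17% + $1.97/kg.
Duty = $641,838.75 × 17% + 3,675 × $1.97 = $116,352.34.
Line 4 (19.29, Karania, 1,403 units, $193,992.81):
Base rate for 19.29 is $6.46/unit.
Duty = 1,403 × $6.46 = $9,063.38.
Total = $0.00 + $0.00 + $116,352.34 + $9,063.38 = $125,415.72.

$125,415.72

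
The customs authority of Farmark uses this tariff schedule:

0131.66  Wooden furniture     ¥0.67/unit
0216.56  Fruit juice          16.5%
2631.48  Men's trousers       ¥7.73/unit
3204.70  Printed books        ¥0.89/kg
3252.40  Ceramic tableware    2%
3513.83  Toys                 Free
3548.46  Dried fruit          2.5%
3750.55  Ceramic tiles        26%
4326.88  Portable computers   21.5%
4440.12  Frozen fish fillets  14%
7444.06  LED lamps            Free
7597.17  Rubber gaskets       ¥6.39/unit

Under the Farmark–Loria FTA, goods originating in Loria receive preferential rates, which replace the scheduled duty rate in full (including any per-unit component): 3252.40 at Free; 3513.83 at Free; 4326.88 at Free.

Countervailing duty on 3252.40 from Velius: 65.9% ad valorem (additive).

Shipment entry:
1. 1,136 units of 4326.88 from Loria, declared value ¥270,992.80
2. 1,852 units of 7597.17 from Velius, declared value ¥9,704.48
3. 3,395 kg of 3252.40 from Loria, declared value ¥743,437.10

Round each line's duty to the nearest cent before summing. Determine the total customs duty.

¥11,834.28

Line 1 (4326.88, Loria, 1,136 units, ¥270,992.80):
Base rate for 4326.88 is 21.5%.
Origin Loria qualifies under the Farmark–Loria agreement and 4326.88 is covered: preferential rate Free applies instead.
Duty = ¥270,992.80 × 0% = ¥0.00.
Line 2 (7597.17, Velius, 1,852 units, ¥9,704.48):
Base rate for 7597.17 is ¥6.39/unit.
Duty = 1,852 × ¥6.39 = ¥11,834.28.
Line 3 (3252.40, Loria, 3,395 kg, ¥743,437.10):
Base rate for 3252.40 is 2%.
Origin Loria qualifies under the Farmark–Loria agreement and 3252.40 is covered: preferential rate Free applies instead.
The additional-duty order on 3252.40 targets Velius, not Loria; it does not apply.
Duty = ¥743,437.10 × 0% = ¥0.00.
Total = ¥0.00 + ¥11,834.28 + ¥0.00 = ¥11,834.28.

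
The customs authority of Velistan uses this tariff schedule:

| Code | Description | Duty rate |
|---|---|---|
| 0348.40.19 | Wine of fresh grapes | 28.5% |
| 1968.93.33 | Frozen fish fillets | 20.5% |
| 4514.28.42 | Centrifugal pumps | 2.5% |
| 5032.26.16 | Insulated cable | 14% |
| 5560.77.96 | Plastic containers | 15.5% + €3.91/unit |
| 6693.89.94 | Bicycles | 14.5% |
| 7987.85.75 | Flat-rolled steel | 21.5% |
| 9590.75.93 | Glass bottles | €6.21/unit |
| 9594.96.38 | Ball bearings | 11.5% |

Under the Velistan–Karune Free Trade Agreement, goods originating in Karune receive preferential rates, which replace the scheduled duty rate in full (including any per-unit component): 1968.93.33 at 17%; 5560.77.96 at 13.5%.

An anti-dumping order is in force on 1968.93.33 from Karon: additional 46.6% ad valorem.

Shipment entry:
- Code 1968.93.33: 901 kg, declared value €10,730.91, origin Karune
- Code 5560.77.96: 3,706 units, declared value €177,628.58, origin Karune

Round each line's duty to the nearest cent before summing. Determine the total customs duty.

Line 1 (1968.93.33, Karune, 901 kg, €10,730.91):
Base rate for 1968.93.33 is 20.5%.
Origin Karune qualifies under the Velistan–Karune agreement and 1968.93.33 is covered: preferential rate 17% applies instead.
The additional-duty order on 1968.93.33 targets Karon, not Karune; it does not apply.
Duty = €10,730.91 × 17% = €1,824.25.
Line 2 (5560.77.96, Karune, 3,706 units, €177,628.58):
Base rate for 5560.77.96 is 15.5% + €3.91/unit.
Origin Karune qualifies under the Velistan–Karune agreement and 5560.77.96 is covered: preferential rate 13.5% applies instead.
Duty = €177,628.58 × 13.5% = €23,979.86.
Total = €1,824.25 + €23,979.86 = €25,804.11.

€25,804.11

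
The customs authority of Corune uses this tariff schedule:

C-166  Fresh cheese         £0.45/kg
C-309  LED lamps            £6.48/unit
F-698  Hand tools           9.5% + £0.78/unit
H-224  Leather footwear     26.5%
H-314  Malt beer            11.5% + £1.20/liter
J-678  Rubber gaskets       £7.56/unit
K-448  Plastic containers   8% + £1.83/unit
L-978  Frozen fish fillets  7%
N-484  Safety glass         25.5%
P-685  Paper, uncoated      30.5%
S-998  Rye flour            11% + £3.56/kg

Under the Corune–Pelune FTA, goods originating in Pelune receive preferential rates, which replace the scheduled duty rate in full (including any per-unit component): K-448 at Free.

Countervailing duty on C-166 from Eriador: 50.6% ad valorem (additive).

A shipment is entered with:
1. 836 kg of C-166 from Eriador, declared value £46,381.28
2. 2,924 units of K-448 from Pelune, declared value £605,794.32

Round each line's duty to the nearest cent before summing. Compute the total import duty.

Line 1 (C-166, Eriador, 836 kg, £46,381.28):
Base rate for C-166 is £0.45/kg.
Additional duty on C-166 from Eriador: +50.6% ad valorem. Applied ad valorem rate = 50.6%.
Duty = £46,381.28 × 50.6% + 836 × £0.45 = £23,845.13.
Line 2 (K-448, Pelune, 2,924 units, £605,794.32):
Base rate for K-448 is 8% + £1.83/unit.
Origin Pelune qualifies under the Corune–Pelune agreement and K-448 is covered: preferential rate Free applies instead.
Duty = £605,794.32 × 0% = £0.00.
Total = £23,845.13 + £0.00 = £23,845.13.

£23,845.13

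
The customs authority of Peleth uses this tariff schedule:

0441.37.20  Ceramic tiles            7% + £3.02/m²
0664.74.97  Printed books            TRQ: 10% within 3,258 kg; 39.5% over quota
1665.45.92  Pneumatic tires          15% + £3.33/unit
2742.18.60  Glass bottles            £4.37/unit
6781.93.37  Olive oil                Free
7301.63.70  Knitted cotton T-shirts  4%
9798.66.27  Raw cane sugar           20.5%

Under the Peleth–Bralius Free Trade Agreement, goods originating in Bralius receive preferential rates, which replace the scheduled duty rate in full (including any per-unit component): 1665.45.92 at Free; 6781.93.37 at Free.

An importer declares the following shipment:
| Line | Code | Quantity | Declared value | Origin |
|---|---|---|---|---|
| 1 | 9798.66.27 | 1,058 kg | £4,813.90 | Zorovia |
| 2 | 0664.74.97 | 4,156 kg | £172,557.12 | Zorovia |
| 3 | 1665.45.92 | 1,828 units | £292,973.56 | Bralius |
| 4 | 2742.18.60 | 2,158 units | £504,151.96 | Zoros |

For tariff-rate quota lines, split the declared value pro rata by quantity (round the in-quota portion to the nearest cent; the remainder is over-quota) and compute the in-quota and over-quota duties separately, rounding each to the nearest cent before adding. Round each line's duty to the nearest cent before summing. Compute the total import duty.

£38,672.09

Line 1 (9798.66.27, Zorovia, 1,058 kg, £4,813.90):
Base rate for 9798.66.27 is 20.5%.
Duty = £4,813.90 × 20.5% = £986.85.
Line 2 (0664.74.97, Zorovia, 4,156 kg, £172,557.12):
Code 0664.74.97 is under a tariff-rate quota (threshold 3,258 kg). In-quota: 3,258 kg at 10%; over-quota: 898 kg at 39.5%.
Pro-rata value split: in-quota = £172,557.12 × 3,258/4,156 = £135,272.16; over-quota = £172,557.12 − £135,272.16 = £37,284.96.
In-quota duty = £135,272.16 × 10% = £13,527.22. Over-quota duty = £37,284.96 × 39.5% = £14,727.56.
Line duty = £13,527.22 + £14,727.56 = £28,254.78.
Line 3 (1665.45.92, Bralius, 1,828 units, £292,973.56):
Base rate for 1665.45.92 is 15% + £3.33/unit.
Origin Bralius qualifies under the Peleth–Bralius agreement and 1665.45.92 is covered: preferential rate Free applies instead.
Duty = £292,973.56 × 0% = £0.00.
Line 4 (2742.18.60, Zoros, 2,158 units, £504,151.96):
Base rate for 2742.18.60 is £4.37/unit.
Duty = 2,158 × £4.37 = £9,430.46.
Total = £986.85 + £28,254.78 + £0.00 + £9,430.46 = £38,672.09.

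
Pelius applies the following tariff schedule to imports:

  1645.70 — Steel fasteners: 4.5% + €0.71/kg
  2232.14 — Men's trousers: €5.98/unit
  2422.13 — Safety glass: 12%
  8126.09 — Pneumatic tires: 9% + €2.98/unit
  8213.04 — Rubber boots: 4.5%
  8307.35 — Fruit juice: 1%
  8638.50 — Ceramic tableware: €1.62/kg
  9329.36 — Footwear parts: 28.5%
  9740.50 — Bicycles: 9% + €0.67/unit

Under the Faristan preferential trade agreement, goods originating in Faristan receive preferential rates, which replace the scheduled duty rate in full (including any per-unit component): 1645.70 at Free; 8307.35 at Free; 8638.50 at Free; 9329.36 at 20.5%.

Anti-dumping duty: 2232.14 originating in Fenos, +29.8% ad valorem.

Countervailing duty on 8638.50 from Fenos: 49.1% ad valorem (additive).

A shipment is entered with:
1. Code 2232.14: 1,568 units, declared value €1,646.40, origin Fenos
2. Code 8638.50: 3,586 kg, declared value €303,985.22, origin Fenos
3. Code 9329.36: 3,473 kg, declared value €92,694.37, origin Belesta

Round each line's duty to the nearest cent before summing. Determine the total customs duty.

Line 1 (2232.14, Fenos, 1,568 units, €1,646.40):
Base rate for 2232.14 is €5.98/unit.
Additional duty on 2232.14 from Fenos: +29.8% ad valorem. Applied ad valorem rate = 29.8%.
Duty = €1,646.40 × 29.8% + 1,568 × €5.98 = €9,867.27.
Line 2 (8638.50, Fenos, 3,586 kg, €303,985.22):
Base rate for 8638.50 is €1.62/kg.
8638.50 has an FTA preferential rate, but origin Fenos is not Faristan; base rate stands.
Additional duty on 8638.50 from Fenos: +49.1% ad valorem. Applied ad valorem rate = 49.1%.
Duty = €303,985.22 × 49.1% + 3,586 × €1.62 = €155,066.06.
Line 3 (9329.36, Belesta, 3,473 kg, €92,694.37):
Base rate for 9329.36 is 28.5%.
9329.36 has an FTA preferential rate, but origin Belesta is not Faristan; base rate stands.
Duty = €92,694.37 × 28.5% = €26,417.90.
Total = €9,867.27 + €155,066.06 + €26,417.90 = €191,351.23.

€191,351.23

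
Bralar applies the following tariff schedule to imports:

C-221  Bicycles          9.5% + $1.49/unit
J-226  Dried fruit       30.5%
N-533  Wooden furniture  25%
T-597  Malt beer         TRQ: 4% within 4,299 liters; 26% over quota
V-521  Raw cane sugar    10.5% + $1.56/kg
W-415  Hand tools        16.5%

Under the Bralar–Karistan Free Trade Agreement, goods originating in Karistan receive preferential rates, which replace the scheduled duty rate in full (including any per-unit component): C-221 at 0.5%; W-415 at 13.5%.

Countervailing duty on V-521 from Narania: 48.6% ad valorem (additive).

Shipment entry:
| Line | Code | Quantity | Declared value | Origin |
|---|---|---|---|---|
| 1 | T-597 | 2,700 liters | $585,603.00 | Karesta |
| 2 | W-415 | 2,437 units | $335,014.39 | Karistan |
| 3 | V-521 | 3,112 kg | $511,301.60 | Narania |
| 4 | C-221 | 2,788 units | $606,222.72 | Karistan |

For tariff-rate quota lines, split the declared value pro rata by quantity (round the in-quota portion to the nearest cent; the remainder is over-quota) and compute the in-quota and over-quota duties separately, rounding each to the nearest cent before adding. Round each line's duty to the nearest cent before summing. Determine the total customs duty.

Line 1 (T-597, Karesta, 2,700 liters, $585,603.00):
Code T-597 is under a tariff-rate quota (threshold 4,299 liters). Quantity 2,700 liters is within the quota, so the in-quota rate 4% applies to the full value.
Duty = $585,603.00 × 4% = $23,424.12.
Line 2 (W-415, Karistan, 2,437 units, $335,014.39):
Base rate for W-415 is 16.5%.
Origin Karistan qualifies under the Bralar–Karistan agreement and W-415 is covered: preferential rate 13.5% applies instead.
Duty = $335,014.39 × 13.5% = $45,226.94.
Line 3 (V-521, Narania, 3,112 kg, $511,301.60):
Base rate for V-521 is 10.5% + $1.56/kg.
Additional duty on V-521 from Narania: +48.6%. Applied ad valorem rate: 10.5% + 48.6% = 59.1%.
Duty = $511,301.60 × 59.1% + 3,112 × $1.56 = $307,033.97.
Line 4 (C-221, Karistan, 2,788 units, $606,222.72):
Base rate for C-221 is 9.5% + $1.49/unit.
Origin Karistan qualifies under the Bralar–Karistan agreement and C-221 is covered: preferential rate 0.5% applies instead.
Duty = $606,222.72 × 0.5% = $3,031.11.
Total = $23,424.12 + $45,226.94 + $307,033.97 + $3,031.11 = $378,716.14.

$378,716.14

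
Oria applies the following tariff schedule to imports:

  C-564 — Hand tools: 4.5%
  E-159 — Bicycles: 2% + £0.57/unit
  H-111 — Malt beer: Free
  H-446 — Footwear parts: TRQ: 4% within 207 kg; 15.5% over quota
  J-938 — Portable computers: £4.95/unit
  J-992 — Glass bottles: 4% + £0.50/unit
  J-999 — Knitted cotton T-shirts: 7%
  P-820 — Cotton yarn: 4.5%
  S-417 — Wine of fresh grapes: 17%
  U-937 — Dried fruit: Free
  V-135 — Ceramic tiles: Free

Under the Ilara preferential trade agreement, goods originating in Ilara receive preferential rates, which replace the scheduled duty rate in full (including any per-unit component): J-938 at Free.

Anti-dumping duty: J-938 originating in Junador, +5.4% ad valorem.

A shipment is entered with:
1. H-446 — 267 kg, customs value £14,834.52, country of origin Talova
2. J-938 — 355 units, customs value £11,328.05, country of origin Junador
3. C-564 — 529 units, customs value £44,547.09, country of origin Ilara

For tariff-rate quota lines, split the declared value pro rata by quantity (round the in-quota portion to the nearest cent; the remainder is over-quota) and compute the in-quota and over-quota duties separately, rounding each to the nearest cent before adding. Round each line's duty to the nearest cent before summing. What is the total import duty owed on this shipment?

£5,350.33

Line 1 (H-446, Talova, 267 kg, £14,834.52):
Code H-446 is under a tariff-rate quota (threshold 207 kg). In-quota: 207 kg at 4%; over-quota: 60 kg at 15.5%.
Pro-rata value split: in-quota = £14,834.52 × 207/267 = £11,500.92; over-quota = £14,834.52 − £11,500.92 = £3,333.60.
In-quota duty = £11,500.92 × 4% = £460.04. Over-quota duty = £3,333.60 × 15.5% = £516.71.
Line duty = £460.04 + £516.71 = £976.75.
Line 2 (J-938, Junador, 355 units, £11,328.05):
Base rate for J-938 is £4.95/unit.
J-938 has an FTA preferential rate, but origin Junador is not Ilara; base rate stands.
Additional duty on J-938 from Junador: +5.4% ad valorem. Applied ad valorem rate = 5.4%.
Duty = £11,328.05 × 5.4% + 355 × £4.95 = £2,368.96.
Line 3 (C-564, Ilara, 529 units, £44,547.09):
Base rate for C-564 is 4.5%.
Origin Ilara is the FTA partner but C-564 is not on the preference list; base rate stands.
Duty = £44,547.09 × 4.5% = £2,004.62.
Total = £976.75 + £2,368.96 + £2,004.62 = £5,350.33.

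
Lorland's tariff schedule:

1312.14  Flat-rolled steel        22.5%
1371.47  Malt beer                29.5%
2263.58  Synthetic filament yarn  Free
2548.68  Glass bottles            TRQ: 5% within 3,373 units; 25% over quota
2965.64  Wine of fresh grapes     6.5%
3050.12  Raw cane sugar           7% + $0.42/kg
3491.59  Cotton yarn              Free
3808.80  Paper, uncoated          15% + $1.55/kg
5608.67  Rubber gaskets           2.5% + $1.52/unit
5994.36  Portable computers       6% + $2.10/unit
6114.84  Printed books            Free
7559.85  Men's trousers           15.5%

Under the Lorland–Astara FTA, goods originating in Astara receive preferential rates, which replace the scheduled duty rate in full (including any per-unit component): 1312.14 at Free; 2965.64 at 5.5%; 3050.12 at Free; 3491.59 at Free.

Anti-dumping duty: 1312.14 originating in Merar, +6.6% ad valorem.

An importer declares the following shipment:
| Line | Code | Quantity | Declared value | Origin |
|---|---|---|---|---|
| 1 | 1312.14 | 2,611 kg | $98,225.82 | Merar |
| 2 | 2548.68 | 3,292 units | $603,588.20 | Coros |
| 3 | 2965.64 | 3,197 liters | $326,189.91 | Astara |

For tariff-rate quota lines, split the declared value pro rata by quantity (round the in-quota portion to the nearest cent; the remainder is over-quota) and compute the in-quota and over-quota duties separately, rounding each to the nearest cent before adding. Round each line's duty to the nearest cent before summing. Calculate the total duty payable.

Line 1 (1312.14, Merar, 2,611 kg, $98,225.82):
Base rate for 1312.14 is 22.5%.
1312.14 has an FTA preferential rate, but origin Merar is not Astara; base rate stands.
Additional duty on 1312.14 from Merar: +6.6%. Applied ad valorem rate: 22.5% + 6.6% = 29.1%.
Duty = $98,225.82 × 29.1% = $28,583.71.
Line 2 (2548.68, Coros, 3,292 units, $603,588.20):
Code 2548.68 is under a tariff-rate quota (threshold 3,373 units). Quantity 3,292 units is within the quota, so the in-quota rate 5% applies to the full value.
Duty = $603,588.20 × 5% = $30,179.41.
Line 3 (2965.64, Astara, 3,197 liters, $326,189.91):
Base rate for 2965.64 is 6.5%.
Origin Astara qualifies under the Lorland–Astara agreement and 2965.64 is covered: preferential rate 5.5% applies instead.
Duty = $326,189.91 × 5.5% = $17,940.45.
Total = $28,583.71 + $30,179.41 + $17,940.45 = $76,703.57.

$76,703.57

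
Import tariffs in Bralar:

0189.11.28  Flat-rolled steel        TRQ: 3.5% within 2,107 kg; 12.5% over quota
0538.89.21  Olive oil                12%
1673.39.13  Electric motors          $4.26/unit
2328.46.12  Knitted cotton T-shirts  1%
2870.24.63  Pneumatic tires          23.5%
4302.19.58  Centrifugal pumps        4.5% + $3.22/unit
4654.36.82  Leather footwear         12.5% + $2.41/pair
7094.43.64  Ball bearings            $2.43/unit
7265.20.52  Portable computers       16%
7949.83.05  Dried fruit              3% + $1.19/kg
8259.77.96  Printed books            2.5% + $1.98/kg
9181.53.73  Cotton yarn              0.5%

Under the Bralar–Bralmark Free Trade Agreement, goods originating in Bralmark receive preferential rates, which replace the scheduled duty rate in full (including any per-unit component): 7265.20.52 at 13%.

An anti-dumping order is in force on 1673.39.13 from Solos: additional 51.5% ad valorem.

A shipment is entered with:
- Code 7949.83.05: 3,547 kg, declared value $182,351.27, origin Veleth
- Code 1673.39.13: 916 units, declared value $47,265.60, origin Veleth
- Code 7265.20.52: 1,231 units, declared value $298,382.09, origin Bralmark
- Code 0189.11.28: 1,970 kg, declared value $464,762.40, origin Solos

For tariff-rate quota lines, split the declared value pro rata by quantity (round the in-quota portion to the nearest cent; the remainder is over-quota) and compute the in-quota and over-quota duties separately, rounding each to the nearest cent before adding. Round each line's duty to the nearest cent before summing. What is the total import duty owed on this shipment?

Line 1 (7949.83.05, Veleth, 3,547 kg, $182,351.27):
Base rate for 7949.83.05 is 3% + $1.19/kg.
Duty = $182,351.27 × 3% + 3,547 × $1.19 = $9,691.47.
Line 2 (1673.39.13, Veleth, 916 units, $47,265.60):
Base rate for 1673.39.13 is $4.26/unit.
The additional-duty order on 1673.39.13 targets Solos, not Veleth; it does not apply.
Duty = 916 × $4.26 = $3,902.16.
Line 3 (7265.20.52, Bralmark, 1,231 units, $298,382.09):
Base rate for 7265.20.52 is 16%.
Origin Bralmark qualifies under the Bralar–Bralmark agreement and 7265.20.52 is covered: preferential rate 13% applies instead.
Duty = $298,382.09 × 13% = $38,789.67.
Line 4 (0189.11.28, Solos, 1,970 kg, $464,762.40):
Code 0189.11.28 is under a tariff-rate quota (threshold 2,107 kg). Quantity 1,970 kg is within the quota, so the in-quota rate 3.5% applies to the full value.
Duty = $464,762.40 × 3.5% = $16,266.68.
Total = $9,691.47 + $3,902.16 + $38,789.67 + $16,266.68 = $68,649.98.

$68,649.98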